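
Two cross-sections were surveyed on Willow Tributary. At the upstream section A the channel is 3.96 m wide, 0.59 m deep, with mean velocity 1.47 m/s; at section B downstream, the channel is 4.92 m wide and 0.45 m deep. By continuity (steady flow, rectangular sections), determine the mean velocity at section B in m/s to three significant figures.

Q = A₁V₁ = (3.96×0.59) × 1.47 = 3.435 m³/s
A₂ = 4.92 × 0.45 = 2.214 m²
V₂ = Q/A₂ = 3.435/2.214 = 1.551 m/s

1.55 m/s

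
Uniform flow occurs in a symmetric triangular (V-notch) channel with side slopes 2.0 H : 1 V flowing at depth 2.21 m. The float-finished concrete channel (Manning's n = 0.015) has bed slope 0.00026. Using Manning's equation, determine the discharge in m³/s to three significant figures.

A = z·y² = 2.0×2.21² = 9.768 m²
P = 2y√(1+z²) = 2×2.21×√(1+2.0²) = 9.883 m
R = A/P = 9.768/9.883 = 0.9883 m
Q = (1/n)·A·R^(2/3)·S^(1/2) = (1/0.015) × 9.768 × 0.9883^(2/3) × 0.00026^(1/2) = 10.42 m³/s

10.4 m³/s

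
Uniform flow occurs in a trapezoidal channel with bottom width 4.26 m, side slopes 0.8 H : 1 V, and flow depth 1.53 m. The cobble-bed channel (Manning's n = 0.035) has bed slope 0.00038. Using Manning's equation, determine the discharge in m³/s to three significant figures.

4.75 m³/s

A = (b + z·y)·y = (4.26 + 0.8×1.53)×1.53 = 8.391 m²
P = b + 2y√(1+z²) = 4.26 + 2×1.53×√(1+0.8²) = 8.179 m
R = A/P = 8.391/8.179 = 1.026 m
Q = (1/n)·A·R^(2/3)·S^(1/2) = (1/0.035) × 8.391 × 1.026^(2/3) × 0.00038^(1/2) = 4.754 m³/s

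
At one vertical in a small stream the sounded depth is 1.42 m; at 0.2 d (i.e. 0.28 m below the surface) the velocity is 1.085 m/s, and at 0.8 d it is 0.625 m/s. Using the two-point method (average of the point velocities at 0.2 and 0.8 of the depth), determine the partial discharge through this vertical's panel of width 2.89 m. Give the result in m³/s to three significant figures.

v̄ = (1.085 + 0.625) / 2 = 0.8550 m/s
q = v̄ × d × w = 0.8550 × 1.42 × 2.89 = 3.509 m³/s

3.51 m³/s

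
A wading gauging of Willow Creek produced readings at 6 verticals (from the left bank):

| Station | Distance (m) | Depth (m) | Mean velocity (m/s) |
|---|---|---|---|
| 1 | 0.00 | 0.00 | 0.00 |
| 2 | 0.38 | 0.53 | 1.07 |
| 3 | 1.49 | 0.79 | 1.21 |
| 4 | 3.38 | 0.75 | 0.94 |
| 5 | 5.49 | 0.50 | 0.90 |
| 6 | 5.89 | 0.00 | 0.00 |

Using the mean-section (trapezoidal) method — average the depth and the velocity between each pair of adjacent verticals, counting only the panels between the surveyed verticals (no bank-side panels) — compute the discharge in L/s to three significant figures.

Panel 1-2: Δb = 0.38 m, d̄ = (0.00+0.53)/2 = 0.265, v̄ = (0.00+1.07)/2 = 0.535 → q = 0.38×0.265×0.535 = 0.05387 m³/s
Panel 2-3: Δb = 1.11 m, d̄ = (0.53+0.79)/2 = 0.66, v̄ = (1.07+1.21)/2 = 1.14 → q = 1.11×0.66×1.14 = 0.8352 m³/s
Panel 3-4: Δb = 1.89 m, d̄ = (0.79+0.75)/2 = 0.77, v̄ = (1.21+0.94)/2 = 1.075 → q = 1.89×0.77×1.075 = 1.564 m³/s
Panel 4-5: Δb = 2.11 m, d̄ = (0.75+0.50)/2 = 0.625, v̄ = (0.94+0.90)/2 = 0.92 → q = 2.11×0.625×0.92 = 1.213 m³/s
Panel 5-6: Δb = 0.4 m, d̄ = (0.50+0.00)/2 = 0.25, v̄ = (0.90+0.00)/2 = 0.45 → q = 0.4×0.25×0.45 = 0.04500 m³/s
Q = Σ q = 3.712 m³/s
= 3.712 × 1000 = 3712 L/s

3710 L/s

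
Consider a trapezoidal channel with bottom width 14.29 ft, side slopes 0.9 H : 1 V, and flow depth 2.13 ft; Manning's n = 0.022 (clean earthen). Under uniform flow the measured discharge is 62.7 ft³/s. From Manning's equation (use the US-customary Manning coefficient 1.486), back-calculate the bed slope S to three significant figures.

0.000350

A = (b + z·y)·y = (14.29 + 0.9×2.13)×2.13 = 34.52 ft²
P = b + 2y√(1+z²) = 14.29 + 2×2.13×√(1+0.9²) = 20.02 ft
R = A/P = 34.52/20.02 = 1.724 ft
S = (Q·n / (1.486·A·R^(2/3)))² = (62.7×0.022 / (1.486×34.52×1.438))² = 0.0003497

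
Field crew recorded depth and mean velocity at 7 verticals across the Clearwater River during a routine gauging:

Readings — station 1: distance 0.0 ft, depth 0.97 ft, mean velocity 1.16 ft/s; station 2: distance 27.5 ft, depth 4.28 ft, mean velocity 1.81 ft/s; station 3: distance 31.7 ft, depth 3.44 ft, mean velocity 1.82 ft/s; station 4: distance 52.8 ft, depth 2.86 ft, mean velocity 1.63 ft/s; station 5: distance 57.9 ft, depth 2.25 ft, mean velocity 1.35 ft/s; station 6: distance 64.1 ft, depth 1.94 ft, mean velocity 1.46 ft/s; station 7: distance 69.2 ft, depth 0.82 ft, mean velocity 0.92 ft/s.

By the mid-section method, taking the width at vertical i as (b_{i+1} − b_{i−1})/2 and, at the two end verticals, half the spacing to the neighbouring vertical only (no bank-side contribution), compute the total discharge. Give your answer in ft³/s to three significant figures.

314 ft³/s

w_1 = (27.5 − 0.0)/2 = 13.75 ft; q_1 = 1.16 × 0.97 × 13.75 = 15.47 ft³/s
w_2 = (31.7 − 0.0)/2 = 15.85 ft; q_2 = 1.81 × 4.28 × 15.85 = 122.8 ft³/s
w_3 = (52.8 − 27.5)/2 = 12.65 ft; q_3 = 1.82 × 3.44 × 12.65 = 79.20 ft³/s
w_4 = (57.9 − 31.7)/2 = 13.1 ft; q_4 = 1.63 × 2.86 × 13.1 = 61.07 ft³/s
w_5 = (64.1 − 52.8)/2 = 5.65 ft; q_5 = 1.35 × 2.25 × 5.65 = 17.16 ft³/s
w_6 = (69.2 − 57.9)/2 = 5.65 ft; q_6 = 1.46 × 1.94 × 5.65 = 16.00 ft³/s
w_7 = (69.2 − 64.1)/2 = 2.55 ft; q_7 = 0.92 × 0.82 × 2.55 = 1.924 ft³/s
Q = Σ qᵢ = 313.6 ft³/s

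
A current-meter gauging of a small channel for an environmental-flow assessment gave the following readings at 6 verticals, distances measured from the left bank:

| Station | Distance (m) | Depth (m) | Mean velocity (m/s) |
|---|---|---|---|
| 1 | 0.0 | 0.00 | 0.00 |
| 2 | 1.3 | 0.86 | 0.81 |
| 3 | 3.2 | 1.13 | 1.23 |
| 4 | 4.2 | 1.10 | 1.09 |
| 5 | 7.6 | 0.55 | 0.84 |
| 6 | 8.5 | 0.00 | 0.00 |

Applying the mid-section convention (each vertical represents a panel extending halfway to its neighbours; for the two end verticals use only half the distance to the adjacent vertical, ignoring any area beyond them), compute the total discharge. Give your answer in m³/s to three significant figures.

w_2 = (3.2 − 0.0)/2 = 1.6 m; q_2 = 0.81 × 0.86 × 1.6 = 1.115 m³/s
w_3 = (4.2 − 1.3)/2 = 1.45 m; q_3 = 1.23 × 1.13 × 1.45 = 2.015 m³/s
w_4 = (7.6 − 3.2)/2 = 2.2 m; q_4 = 1.09 × 1.10 × 2.2 = 2.638 m³/s
w_5 = (8.5 − 4.2)/2 = 2.15 m; q_5 = 0.84 × 0.55 × 2.15 = 0.9933 m³/s
Stations 1, 6 contribute zero (depth or velocity is 0).
Q = Σ qᵢ = 6.761 m³/s

6.76 m³/s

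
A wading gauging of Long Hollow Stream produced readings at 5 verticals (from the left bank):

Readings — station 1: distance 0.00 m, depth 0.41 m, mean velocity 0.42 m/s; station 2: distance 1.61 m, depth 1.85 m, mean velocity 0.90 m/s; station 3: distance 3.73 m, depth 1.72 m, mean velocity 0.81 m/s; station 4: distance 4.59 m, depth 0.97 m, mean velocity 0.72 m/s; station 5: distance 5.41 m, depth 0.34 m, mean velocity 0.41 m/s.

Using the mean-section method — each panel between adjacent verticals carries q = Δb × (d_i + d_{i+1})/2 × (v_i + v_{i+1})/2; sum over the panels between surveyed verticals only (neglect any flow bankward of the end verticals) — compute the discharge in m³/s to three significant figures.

Panel 1-2: Δb = 1.61 m, d̄ = (0.41+1.85)/2 = 1.13, v̄ = (0.42+0.90)/2 = 0.66 → q = 1.61×1.13×0.66 = 1.201 m³/s
Panel 2-3: Δb = 2.12 m, d̄ = (1.85+1.72)/2 = 1.785, v̄ = (0.90+0.81)/2 = 0.855 → q = 2.12×1.785×0.855 = 3.235 m³/s
Panel 3-4: Δb = 0.86 m, d̄ = (1.72+0.97)/2 = 1.345, v̄ = (0.81+0.72)/2 = 0.765 → q = 0.86×1.345×0.765 = 0.8849 m³/s
Panel 4-5: Δb = 0.82 m, d̄ = (0.97+0.34)/2 = 0.655, v̄ = (0.72+0.41)/2 = 0.565 → q = 0.82×0.655×0.565 = 0.3035 m³/s
Q = Σ q = 5.625 m³/s

5.62 m³/s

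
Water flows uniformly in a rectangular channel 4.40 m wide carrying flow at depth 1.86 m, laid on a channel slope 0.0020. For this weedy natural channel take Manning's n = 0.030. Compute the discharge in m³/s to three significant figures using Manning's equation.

12.3 m³/s

A = b·y = 4.40 × 1.86 = 8.184 m²
P = b + 2y = 4.40 + 2×1.86 = 8.120 m
R = A/P = 8.184/8.120 = 1.008 m
Q = (1/n)·A·R^(2/3)·S^(1/2) = (1/0.030) × 8.184 × 1.008^(2/3) × 0.0020^(1/2) = 12.26 m³/s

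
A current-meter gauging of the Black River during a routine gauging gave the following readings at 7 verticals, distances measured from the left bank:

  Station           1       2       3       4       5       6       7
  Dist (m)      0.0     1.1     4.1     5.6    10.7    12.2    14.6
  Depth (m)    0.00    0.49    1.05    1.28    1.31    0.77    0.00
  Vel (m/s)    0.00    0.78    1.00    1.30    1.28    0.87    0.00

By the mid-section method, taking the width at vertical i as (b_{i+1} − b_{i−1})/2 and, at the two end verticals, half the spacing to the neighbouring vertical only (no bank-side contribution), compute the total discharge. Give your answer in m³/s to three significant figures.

w_2 = (4.1 − 0.0)/2 = 2.05 m; q_2 = 0.78 × 0.49 × 2.05 = 0.7835 m³/s
w_3 = (5.6 − 1.1)/2 = 2.25 m; q_3 = 1.00 × 1.05 × 2.25 = 2.363 m³/s
w_4 = (10.7 − 4.1)/2 = 3.3 m; q_4 = 1.30 × 1.28 × 3.3 = 5.491 m³/s
w_5 = (12.2 − 5.6)/2 = 3.3 m; q_5 = 1.28 × 1.31 × 3.3 = 5.533 m³/s
w_6 = (14.6 − 10.7)/2 = 1.95 m; q_6 = 0.87 × 0.77 × 1.95 = 1.306 m³/s
Stations 1, 7 contribute zero (depth or velocity is 0).
Q = Σ qᵢ = 15.48 m³/s

15.5 m³/s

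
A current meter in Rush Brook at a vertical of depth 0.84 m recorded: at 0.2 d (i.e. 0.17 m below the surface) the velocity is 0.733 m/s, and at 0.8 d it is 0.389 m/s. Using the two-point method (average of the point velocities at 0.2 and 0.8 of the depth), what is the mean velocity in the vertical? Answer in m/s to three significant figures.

0.561 m/s

v̄ = (0.733 + 0.389) / 2 = 0.5610 m/s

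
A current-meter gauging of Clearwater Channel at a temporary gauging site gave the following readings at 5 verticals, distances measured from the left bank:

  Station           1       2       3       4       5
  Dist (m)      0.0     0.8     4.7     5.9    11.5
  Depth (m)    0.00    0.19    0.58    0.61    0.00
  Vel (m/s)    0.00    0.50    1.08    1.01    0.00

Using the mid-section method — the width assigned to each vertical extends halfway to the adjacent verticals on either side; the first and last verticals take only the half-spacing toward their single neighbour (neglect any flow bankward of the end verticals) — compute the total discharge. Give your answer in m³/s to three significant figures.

w_2 = (4.7 − 0.0)/2 = 2.35 m; q_2 = 0.50 × 0.19 × 2.35 = 0.2233 m³/s
w_3 = (5.9 − 0.8)/2 = 2.55 m; q_3 = 1.08 × 0.58 × 2.55 = 1.597 m³/s
w_4 = (11.5 − 4.7)/2 = 3.4 m; q_4 = 1.01 × 0.61 × 3.4 = 2.095 m³/s
Stations 1, 5 contribute zero (depth or velocity is 0).
Q = Σ qᵢ = 3.915 m³/s

3.92 m³/s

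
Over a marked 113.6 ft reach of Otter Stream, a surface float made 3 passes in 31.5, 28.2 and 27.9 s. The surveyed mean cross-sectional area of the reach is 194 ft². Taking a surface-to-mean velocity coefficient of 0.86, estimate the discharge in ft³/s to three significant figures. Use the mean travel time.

649 ft³/s

t̄ = (31.5 + 28.2 + 27.9) / 3 = 29.2 s
v_surface = L / t̄ = 113.6 / 29.2 = 3.890 ft/s
v_mean = 0.86 × 3.890 = 3.346 ft/s
Q = A × v_mean = 194 × 3.346 = 649.1 ft³/s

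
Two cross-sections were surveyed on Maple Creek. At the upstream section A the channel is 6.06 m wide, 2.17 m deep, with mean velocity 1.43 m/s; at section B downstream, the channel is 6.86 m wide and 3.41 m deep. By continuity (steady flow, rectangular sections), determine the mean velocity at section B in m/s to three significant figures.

Q = A₁V₁ = (6.06×2.17) × 1.43 = 18.80 m³/s
A₂ = 6.86 × 3.41 = 23.39 m²
V₂ = Q/A₂ = 18.80/23.39 = 0.8039 m/s

0.804 m/s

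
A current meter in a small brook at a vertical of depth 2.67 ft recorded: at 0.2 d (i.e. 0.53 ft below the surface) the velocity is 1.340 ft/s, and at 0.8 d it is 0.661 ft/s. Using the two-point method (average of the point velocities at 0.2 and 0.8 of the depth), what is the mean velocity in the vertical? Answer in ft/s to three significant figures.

v̄ = (1.340 + 0.661) / 2 = 1.001 ft/s

1.00 ft/s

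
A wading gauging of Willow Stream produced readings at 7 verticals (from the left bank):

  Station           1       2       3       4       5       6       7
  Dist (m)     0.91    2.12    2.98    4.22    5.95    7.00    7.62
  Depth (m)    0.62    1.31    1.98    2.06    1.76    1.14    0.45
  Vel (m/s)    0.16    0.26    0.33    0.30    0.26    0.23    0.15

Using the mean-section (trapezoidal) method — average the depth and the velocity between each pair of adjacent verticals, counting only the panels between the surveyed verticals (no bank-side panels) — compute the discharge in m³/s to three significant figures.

Panel 1-2: Δb = 1.21 m, d̄ = (0.62+1.31)/2 = 0.965, v̄ = (0.16+0.26)/2 = 0.21 → q = 1.21×0.965×0.21 = 0.2452 m³/s
Panel 2-3: Δb = 0.86 m, d̄ = (1.31+1.98)/2 = 1.645, v̄ = (0.26+0.33)/2 = 0.295 → q = 0.86×1.645×0.295 = 0.4173 m³/s
Panel 3-4: Δb = 1.24 m, d̄ = (1.98+2.06)/2 = 2.02, v̄ = (0.33+0.30)/2 = 0.315 → q = 1.24×2.02×0.315 = 0.7890 m³/s
Panel 4-5: Δb = 1.73 m, d̄ = (2.06+1.76)/2 = 1.91, v̄ = (0.30+0.26)/2 = 0.28 → q = 1.73×1.91×0.28 = 0.9252 m³/s
Panel 5-6: Δb = 1.05 m, d̄ = (1.76+1.14)/2 = 1.45, v̄ = (0.26+0.23)/2 = 0.245 → q = 1.05×1.45×0.245 = 0.3730 m³/s
Panel 6-7: Δb = 0.62 m, d̄ = (1.14+0.45)/2 = 0.795, v̄ = (0.23+0.15)/2 = 0.19 → q = 0.62×0.795×0.19 = 0.09365 m³/s
Q = Σ q = 2.843 m³/s

2.84 m³/s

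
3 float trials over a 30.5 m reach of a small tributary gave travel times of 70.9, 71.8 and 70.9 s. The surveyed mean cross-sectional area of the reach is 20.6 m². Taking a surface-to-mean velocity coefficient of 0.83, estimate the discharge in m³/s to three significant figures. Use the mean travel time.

7.32 m³/s

t̄ = (70.9 + 71.8 + 70.9) / 3 = 71.2 s
v_surface = L / t̄ = 30.5 / 71.2 = 0.4284 m/s
v_mean = 0.83 × 0.4284 = 0.3555 m/s
Q = A × v_mean = 20.6 × 0.3555 = 7.324 m³/s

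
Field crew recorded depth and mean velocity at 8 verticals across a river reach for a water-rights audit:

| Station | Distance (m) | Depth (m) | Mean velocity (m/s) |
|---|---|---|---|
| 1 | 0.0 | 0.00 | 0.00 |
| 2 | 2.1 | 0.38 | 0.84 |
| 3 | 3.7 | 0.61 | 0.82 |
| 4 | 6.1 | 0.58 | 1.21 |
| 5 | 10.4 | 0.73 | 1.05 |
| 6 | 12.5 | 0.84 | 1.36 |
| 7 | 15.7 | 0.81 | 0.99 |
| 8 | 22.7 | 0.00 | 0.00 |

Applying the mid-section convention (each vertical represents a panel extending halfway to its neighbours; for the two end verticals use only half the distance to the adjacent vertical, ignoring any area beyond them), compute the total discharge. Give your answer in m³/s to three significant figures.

13.5 m³/s

w_2 = (3.7 − 0.0)/2 = 1.85 m; q_2 = 0.84 × 0.38 × 1.85 = 0.5905 m³/s
w_3 = (6.1 − 2.1)/2 = 2 m; q_3 = 0.82 × 0.61 × 2 = 1.000 m³/s
w_4 = (10.4 − 3.7)/2 = 3.35 m; q_4 = 1.21 × 0.58 × 3.35 = 2.351 m³/s
w_5 = (12.5 − 6.1)/2 = 3.2 m; q_5 = 1.05 × 0.73 × 3.2 = 2.453 m³/s
w_6 = (15.7 − 10.4)/2 = 2.65 m; q_6 = 1.36 × 0.84 × 2.65 = 3.027 m³/s
w_7 = (22.7 − 12.5)/2 = 5.1 m; q_7 = 0.99 × 0.81 × 5.1 = 4.090 m³/s
Stations 1, 8 contribute zero (depth or velocity is 0).
Q = Σ qᵢ = 13.51 m³/s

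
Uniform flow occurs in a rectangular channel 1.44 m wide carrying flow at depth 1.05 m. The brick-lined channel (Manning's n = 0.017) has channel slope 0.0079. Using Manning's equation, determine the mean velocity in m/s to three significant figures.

2.97 m/s

A = b·y = 1.44 × 1.05 = 1.512 m²
P = b + 2y = 1.44 + 2×1.05 = 3.540 m
R = A/P = 1.512/3.540 = 0.4271 m
Q = (1/n)·A·R^(2/3)·S^(1/2) = (1/0.017) × 1.512 × 0.4271^(2/3) × 0.0079^(1/2) = 4.483 m³/s
V = Q/A = 4.483/1.512 = 2.965 m/s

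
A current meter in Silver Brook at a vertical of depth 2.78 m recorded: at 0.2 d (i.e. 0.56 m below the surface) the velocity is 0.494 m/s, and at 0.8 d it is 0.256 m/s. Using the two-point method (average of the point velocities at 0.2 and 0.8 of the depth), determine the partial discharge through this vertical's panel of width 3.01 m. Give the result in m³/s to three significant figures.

v̄ = (0.494 + 0.256) / 2 = 0.3750 m/s
q = v̄ × d × w = 0.3750 × 2.78 × 3.01 = 3.138 m³/s

3.14 m³/s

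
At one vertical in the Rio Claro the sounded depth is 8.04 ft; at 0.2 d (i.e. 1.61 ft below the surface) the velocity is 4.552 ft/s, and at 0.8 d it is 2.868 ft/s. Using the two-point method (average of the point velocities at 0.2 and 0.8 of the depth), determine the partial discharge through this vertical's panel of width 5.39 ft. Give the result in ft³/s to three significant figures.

v̄ = (4.552 + 2.868) / 2 = 3.710 ft/s
q = v̄ × d × w = 3.710 × 8.04 × 5.39 = 160.8 ft³/s

161 ft³/s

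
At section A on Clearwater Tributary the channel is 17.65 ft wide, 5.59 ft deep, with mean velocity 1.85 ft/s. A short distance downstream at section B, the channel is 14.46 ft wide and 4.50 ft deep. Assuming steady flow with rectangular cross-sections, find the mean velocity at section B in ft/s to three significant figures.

Q = A₁V₁ = (17.65×5.59) × 1.85 = 182.5 ft³/s
A₂ = 14.46 × 4.50 = 65.07 ft²
V₂ = Q/A₂ = 182.5/65.07 = 2.805 ft/s

2.81 ft/s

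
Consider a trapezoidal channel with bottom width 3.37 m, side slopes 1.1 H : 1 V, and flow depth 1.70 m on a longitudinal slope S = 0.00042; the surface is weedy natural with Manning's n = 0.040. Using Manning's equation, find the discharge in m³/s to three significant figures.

A = (b + z·y)·y = (3.37 + 1.1×1.70)×1.70 = 8.908 m²
P = b + 2y√(1+z²) = 3.37 + 2×1.70×√(1+1.1²) = 8.424 m
R = A/P = 8.908/8.424 = 1.057 m
Q = (1/n)·A·R^(2/3)·S^(1/2) = (1/0.040) × 8.908 × 1.057^(2/3) × 0.00042^(1/2) = 4.737 m³/s

4.74 m³/s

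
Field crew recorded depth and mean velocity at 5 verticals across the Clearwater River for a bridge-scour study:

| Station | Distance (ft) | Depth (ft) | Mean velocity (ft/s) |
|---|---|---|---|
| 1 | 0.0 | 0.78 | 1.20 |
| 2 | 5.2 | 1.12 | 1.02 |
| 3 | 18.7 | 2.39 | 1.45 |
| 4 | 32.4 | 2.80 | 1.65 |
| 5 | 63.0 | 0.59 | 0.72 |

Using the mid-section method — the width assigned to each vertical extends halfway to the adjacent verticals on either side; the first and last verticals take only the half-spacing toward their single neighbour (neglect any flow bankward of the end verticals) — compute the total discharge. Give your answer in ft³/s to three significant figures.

169 ft³/s

w_1 = (5.2 − 0.0)/2 = 2.6 ft; q_1 = 1.20 × 0.78 × 2.6 = 2.434 ft³/s
w_2 = (18.7 − 0.0)/2 = 9.35 ft; q_2 = 1.02 × 1.12 × 9.35 = 10.68 ft³/s
w_3 = (32.4 − 5.2)/2 = 13.6 ft; q_3 = 1.45 × 2.39 × 13.6 = 47.13 ft³/s
w_4 = (63.0 − 18.7)/2 = 22.15 ft; q_4 = 1.65 × 2.80 × 22.15 = 102.3 ft³/s
w_5 = (63.0 − 32.4)/2 = 15.3 ft; q_5 = 0.72 × 0.59 × 15.3 = 6.499 ft³/s
Q = Σ qᵢ = 169.1 ft³/s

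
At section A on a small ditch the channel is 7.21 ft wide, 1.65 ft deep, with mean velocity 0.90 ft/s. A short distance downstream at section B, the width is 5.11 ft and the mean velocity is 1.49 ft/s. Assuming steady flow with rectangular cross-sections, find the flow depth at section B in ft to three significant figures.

1.41 ft

Q = A₁V₁ = (7.21×1.65) × 0.90 = 10.71 ft³/s
d₂ = Q/(b₂ V₂) = 10.71/(5.11×1.49) = 1.406 ft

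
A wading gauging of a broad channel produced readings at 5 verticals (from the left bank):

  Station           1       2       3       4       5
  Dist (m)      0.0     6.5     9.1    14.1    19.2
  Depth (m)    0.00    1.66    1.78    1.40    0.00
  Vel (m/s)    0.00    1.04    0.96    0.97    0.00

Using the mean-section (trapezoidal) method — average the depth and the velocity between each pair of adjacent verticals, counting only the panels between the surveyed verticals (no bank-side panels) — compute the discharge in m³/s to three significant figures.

Panel 1-2: Δb = 6.5 m, d̄ = (0.00+1.66)/2 = 0.83, v̄ = (0.00+1.04)/2 = 0.52 → q = 6.5×0.83×0.52 = 2.805 m³/s
Panel 2-3: Δb = 2.6 m, d̄ = (1.66+1.78)/2 = 1.72, v̄ = (1.04+0.96)/2 = 1 → q = 2.6×1.72×1 = 4.472 m³/s
Panel 3-4: Δb = 5 m, d̄ = (1.78+1.40)/2 = 1.59, v̄ = (0.96+0.97)/2 = 0.965 → q = 5×1.59×0.965 = 7.672 m³/s
Panel 4-5: Δb = 5.1 m, d̄ = (1.40+0.00)/2 = 0.7, v̄ = (0.97+0.00)/2 = 0.485 → q = 5.1×0.7×0.485 = 1.731 m³/s
Q = Σ q = 16.68 m³/s

16.7 m³/s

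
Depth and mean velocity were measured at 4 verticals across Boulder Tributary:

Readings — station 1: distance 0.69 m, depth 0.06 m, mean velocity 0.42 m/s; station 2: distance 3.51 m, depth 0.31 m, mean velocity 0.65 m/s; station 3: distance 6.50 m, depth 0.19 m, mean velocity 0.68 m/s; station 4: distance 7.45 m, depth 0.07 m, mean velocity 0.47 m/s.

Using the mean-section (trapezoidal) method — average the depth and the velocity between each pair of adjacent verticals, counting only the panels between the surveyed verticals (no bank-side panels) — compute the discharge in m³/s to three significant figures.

Panel 1-2: Δb = 2.82 m, d̄ = (0.06+0.31)/2 = 0.185, v̄ = (0.42+0.65)/2 = 0.535 → q = 2.82×0.185×0.535 = 0.2791 m³/s
Panel 2-3: Δb = 2.99 m, d̄ = (0.31+0.19)/2 = 0.25, v̄ = (0.65+0.68)/2 = 0.665 → q = 2.99×0.25×0.665 = 0.4971 m³/s
Panel 3-4: Δb = 0.95 m, d̄ = (0.19+0.07)/2 = 0.13, v̄ = (0.68+0.47)/2 = 0.575 → q = 0.95×0.13×0.575 = 0.07101 m³/s
Q = Σ q = 0.8472 m³/s

0.847 m³/s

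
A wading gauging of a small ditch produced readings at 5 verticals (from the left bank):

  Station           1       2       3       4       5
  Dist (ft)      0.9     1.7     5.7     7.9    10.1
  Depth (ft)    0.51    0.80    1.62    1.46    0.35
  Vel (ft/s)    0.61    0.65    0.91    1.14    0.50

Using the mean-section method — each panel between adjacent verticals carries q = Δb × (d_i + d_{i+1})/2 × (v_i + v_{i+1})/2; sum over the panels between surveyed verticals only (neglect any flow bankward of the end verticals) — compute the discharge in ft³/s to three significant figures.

9.21 ft³/s

Panel 1-2: Δb = 0.8 ft, d̄ = (0.51+0.80)/2 = 0.655, v̄ = (0.61+0.65)/2 = 0.63 → q = 0.8×0.655×0.63 = 0.3301 ft³/s
Panel 2-3: Δb = 4 ft, d̄ = (0.80+1.62)/2 = 1.21, v̄ = (0.65+0.91)/2 = 0.78 → q = 4×1.21×0.78 = 3.775 ft³/s
Panel 3-4: Δb = 2.2 ft, d̄ = (1.62+1.46)/2 = 1.54, v̄ = (0.91+1.14)/2 = 1.025 → q = 2.2×1.54×1.025 = 3.473 ft³/s
Panel 4-5: Δb = 2.2 ft, d̄ = (1.46+0.35)/2 = 0.905, v̄ = (1.14+0.50)/2 = 0.82 → q = 2.2×0.905×0.82 = 1.633 ft³/s
Q = Σ q = 9.211 ft³/s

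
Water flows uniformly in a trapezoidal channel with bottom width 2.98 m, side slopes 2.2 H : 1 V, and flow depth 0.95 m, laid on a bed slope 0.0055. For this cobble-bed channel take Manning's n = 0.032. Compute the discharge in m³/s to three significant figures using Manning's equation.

A = (b + z·y)·y = (2.98 + 2.2×0.95)×0.95 = 4.817 m²
P = b + 2y√(1+z²) = 2.98 + 2×0.95×√(1+2.2²) = 7.572 m
R = A/P = 4.817/7.572 = 0.6361 m
Q = (1/n)·A·R^(2/3)·S^(1/2) = (1/0.032) × 4.817 × 0.6361^(2/3) × 0.0055^(1/2) = 8.256 m³/s

8.26 m³/s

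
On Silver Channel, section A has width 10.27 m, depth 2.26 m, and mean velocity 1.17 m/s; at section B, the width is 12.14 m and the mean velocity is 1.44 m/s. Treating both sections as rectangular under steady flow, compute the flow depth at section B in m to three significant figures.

Q = A₁V₁ = (10.27×2.26) × 1.17 = 27.16 m³/s
d₂ = Q/(b₂ V₂) = 27.16/(12.14×1.44) = 1.553 m

1.55 m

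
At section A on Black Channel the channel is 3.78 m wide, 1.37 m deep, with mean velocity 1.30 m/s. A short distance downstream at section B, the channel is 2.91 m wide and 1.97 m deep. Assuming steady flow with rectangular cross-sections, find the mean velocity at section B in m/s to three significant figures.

1.17 m/s

Q = A₁V₁ = (3.78×1.37) × 1.30 = 6.732 m³/s
A₂ = 2.91 × 1.97 = 5.733 m²
V₂ = Q/A₂ = 6.732/5.733 = 1.174 m/s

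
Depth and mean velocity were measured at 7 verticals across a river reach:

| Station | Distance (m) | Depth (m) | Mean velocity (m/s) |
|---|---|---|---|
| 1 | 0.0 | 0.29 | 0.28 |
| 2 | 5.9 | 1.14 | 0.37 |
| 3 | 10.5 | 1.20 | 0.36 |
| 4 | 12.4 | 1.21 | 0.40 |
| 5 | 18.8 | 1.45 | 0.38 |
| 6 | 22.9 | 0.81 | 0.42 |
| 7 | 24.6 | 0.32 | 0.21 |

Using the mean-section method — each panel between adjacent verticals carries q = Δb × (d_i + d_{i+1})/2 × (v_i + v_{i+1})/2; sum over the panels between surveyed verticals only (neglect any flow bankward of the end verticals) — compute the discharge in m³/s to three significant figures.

Panel 1-2: Δb = 5.9 m, d̄ = (0.29+1.14)/2 = 0.715, v̄ = (0.28+0.37)/2 = 0.325 → q = 5.9×0.715×0.325 = 1.371 m³/s
Panel 2-3: Δb = 4.6 m, d̄ = (1.14+1.20)/2 = 1.17, v̄ = (0.37+0.36)/2 = 0.365 → q = 4.6×1.17×0.365 = 1.964 m³/s
Panel 3-4: Δb = 1.9 m, d̄ = (1.20+1.21)/2 = 1.205, v̄ = (0.36+0.40)/2 = 0.38 → q = 1.9×1.205×0.38 = 0.8700 m³/s
Panel 4-5: Δb = 6.4 m, d̄ = (1.21+1.45)/2 = 1.33, v̄ = (0.40+0.38)/2 = 0.39 → q = 6.4×1.33×0.39 = 3.320 m³/s
Panel 5-6: Δb = 4.1 m, d̄ = (1.45+0.81)/2 = 1.13, v̄ = (0.38+0.42)/2 = 0.4 → q = 4.1×1.13×0.4 = 1.853 m³/s
Panel 6-7: Δb = 1.7 m, d̄ = (0.81+0.32)/2 = 0.565, v̄ = (0.42+0.21)/2 = 0.315 → q = 1.7×0.565×0.315 = 0.3026 m³/s
Q = Σ q = 9.681 m³/s

9.68 m³/s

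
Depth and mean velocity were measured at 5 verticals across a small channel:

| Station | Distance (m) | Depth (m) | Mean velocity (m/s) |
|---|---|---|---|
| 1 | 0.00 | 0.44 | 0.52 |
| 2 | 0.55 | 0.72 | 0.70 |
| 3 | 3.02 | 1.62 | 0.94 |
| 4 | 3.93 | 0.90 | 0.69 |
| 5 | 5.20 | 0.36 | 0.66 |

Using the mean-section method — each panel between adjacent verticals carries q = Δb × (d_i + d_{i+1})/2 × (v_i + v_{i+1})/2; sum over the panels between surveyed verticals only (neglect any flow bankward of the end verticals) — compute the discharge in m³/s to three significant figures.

4.04 m³/s

Panel 1-2: Δb = 0.55 m, d̄ = (0.44+0.72)/2 = 0.58, v̄ = (0.52+0.70)/2 = 0.61 → q = 0.55×0.58×0.61 = 0.1946 m³/s
Panel 2-3: Δb = 2.47 m, d̄ = (0.72+1.62)/2 = 1.17, v̄ = (0.70+0.94)/2 = 0.82 → q = 2.47×1.17×0.82 = 2.370 m³/s
Panel 3-4: Δb = 0.91 m, d̄ = (1.62+0.90)/2 = 1.26, v̄ = (0.94+0.69)/2 = 0.815 → q = 0.91×1.26×0.815 = 0.9345 m³/s
Panel 4-5: Δb = 1.27 m, d̄ = (0.90+0.36)/2 = 0.63, v̄ = (0.69+0.66)/2 = 0.675 → q = 1.27×0.63×0.675 = 0.5401 m³/s
Q = Σ q = 4.039 m³/s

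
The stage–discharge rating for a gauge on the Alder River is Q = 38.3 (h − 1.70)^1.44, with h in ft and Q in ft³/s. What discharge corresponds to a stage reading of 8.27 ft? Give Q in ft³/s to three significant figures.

Q = 38.3 × (8.27 − 1.70)^1.44 = 38.3 × 6.57^1.44 = 576.1 ft³/s

576 ft³/s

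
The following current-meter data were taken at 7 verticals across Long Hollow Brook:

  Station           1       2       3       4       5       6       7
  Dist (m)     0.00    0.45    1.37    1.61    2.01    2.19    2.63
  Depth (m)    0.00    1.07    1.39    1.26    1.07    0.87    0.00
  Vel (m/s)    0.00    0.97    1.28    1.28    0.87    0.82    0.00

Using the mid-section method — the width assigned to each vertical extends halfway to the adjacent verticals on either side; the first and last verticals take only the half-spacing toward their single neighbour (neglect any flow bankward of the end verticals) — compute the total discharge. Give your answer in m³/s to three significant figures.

w_2 = (1.37 − 0.00)/2 = 0.685 m; q_2 = 0.97 × 1.07 × 0.685 = 0.7110 m³/s
w_3 = (1.61 − 0.45)/2 = 0.58 m; q_3 = 1.28 × 1.39 × 0.58 = 1.032 m³/s
w_4 = (2.01 − 1.37)/2 = 0.32 m; q_4 = 1.28 × 1.26 × 0.32 = 0.5161 m³/s
w_5 = (2.19 − 1.61)/2 = 0.29 m; q_5 = 0.87 × 1.07 × 0.29 = 0.2700 m³/s
w_6 = (2.63 − 2.01)/2 = 0.31 m; q_6 = 0.82 × 0.87 × 0.31 = 0.2212 m³/s
Stations 1, 7 contribute zero (depth or velocity is 0).
Q = Σ qᵢ = 2.750 m³/s

2.75 m³/s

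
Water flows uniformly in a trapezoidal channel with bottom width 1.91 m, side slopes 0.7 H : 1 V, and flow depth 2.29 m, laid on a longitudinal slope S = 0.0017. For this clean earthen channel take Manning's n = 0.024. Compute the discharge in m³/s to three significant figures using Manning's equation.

A = (b + z·y)·y = (1.91 + 0.7×2.29)×2.29 = 8.045 m²
P = b + 2y√(1+z²) = 1.91 + 2×2.29×√(1+0.7²) = 7.501 m
R = A/P = 8.045/7.501 = 1.073 m
Q = (1/n)·A·R^(2/3)·S^(1/2) = (1/0.024) × 8.045 × 1.073^(2/3) × 0.0017^(1/2) = 14.48 m³/s

14.5 m³/s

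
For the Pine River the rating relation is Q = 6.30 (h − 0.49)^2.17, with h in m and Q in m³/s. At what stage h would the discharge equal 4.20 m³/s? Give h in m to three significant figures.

1.32 m

h − h₀ = (Q/C)^(1/b) = (4.20/6.30)^(1/2.17) = 0.8296 m
h = 0.49 + 0.8296 = 1.320 m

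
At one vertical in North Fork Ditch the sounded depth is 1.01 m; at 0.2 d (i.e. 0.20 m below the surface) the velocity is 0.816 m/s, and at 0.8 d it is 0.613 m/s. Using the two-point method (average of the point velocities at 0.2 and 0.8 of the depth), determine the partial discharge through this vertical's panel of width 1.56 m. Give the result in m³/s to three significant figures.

1.13 m³/s

v̄ = (0.816 + 0.613) / 2 = 0.7145 m/s
q = v̄ × d × w = 0.7145 × 1.01 × 1.56 = 1.126 m³/s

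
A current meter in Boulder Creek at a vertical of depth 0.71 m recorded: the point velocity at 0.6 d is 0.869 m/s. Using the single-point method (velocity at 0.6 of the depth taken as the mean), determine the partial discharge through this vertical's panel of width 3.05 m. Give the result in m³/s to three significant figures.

v̄ = v₀.₆ = 0.869 m/s
q = v̄ × d × w = 0.8690 × 0.71 × 3.05 = 1.882 m³/s

1.88 m³/s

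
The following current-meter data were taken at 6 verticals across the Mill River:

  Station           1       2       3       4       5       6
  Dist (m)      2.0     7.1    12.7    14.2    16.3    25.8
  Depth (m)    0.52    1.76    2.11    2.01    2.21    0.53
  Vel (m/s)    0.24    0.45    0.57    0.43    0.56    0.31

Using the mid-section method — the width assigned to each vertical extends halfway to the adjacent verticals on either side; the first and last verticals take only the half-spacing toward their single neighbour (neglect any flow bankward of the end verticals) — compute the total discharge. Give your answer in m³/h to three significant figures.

66000 m³/h

w_1 = (7.1 − 2.0)/2 = 2.55 m; q_1 = 0.24 × 0.52 × 2.55 = 0.3182 m³/s
w_2 = (12.7 − 2.0)/2 = 5.35 m; q_2 = 0.45 × 1.76 × 5.35 = 4.237 m³/s
w_3 = (14.2 − 7.1)/2 = 3.55 m; q_3 = 0.57 × 2.11 × 3.55 = 4.270 m³/s
w_4 = (16.3 − 12.7)/2 = 1.8 m; q_4 = 0.43 × 2.01 × 1.8 = 1.556 m³/s
w_5 = (25.8 − 14.2)/2 = 5.8 m; q_5 = 0.56 × 2.21 × 5.8 = 7.178 m³/s
w_6 = (25.8 − 16.3)/2 = 4.75 m; q_6 = 0.31 × 0.53 × 4.75 = 0.7804 m³/s
Q = Σ qᵢ = 18.34 m³/s
= 18.34 × 3600 = 66020 m³/h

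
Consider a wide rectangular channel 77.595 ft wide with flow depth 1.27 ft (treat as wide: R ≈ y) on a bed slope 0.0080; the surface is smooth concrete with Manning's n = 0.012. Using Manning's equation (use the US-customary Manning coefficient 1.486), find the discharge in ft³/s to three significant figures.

A = b·y = 77.595 × 1.27 = 98.55 ft²
Wide channel: R ≈ y = 1.27 ft
Q = (1.486/n)·A·R^(2/3)·S^(1/2) = (1.486/0.012) × 98.55 × 1.270^(2/3) × 0.0080^(1/2) = 1280 ft³/s

1280 ft³/s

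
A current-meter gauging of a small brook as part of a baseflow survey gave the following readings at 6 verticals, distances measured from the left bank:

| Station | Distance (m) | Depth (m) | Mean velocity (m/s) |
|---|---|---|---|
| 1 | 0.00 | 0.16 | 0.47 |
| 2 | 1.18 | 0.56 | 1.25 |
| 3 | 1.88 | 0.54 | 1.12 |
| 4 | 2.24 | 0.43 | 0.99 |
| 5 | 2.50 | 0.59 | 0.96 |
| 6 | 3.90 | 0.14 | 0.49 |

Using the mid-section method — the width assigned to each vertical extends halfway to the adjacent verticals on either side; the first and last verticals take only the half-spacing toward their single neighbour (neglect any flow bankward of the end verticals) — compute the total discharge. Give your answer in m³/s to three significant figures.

w_1 = (1.18 − 0.00)/2 = 0.59 m; q_1 = 0.47 × 0.16 × 0.59 = 0.04437 m³/s
w_2 = (1.88 − 0.00)/2 = 0.94 m; q_2 = 1.25 × 0.56 × 0.94 = 0.6580 m³/s
w_3 = (2.24 − 1.18)/2 = 0.53 m; q_3 = 1.12 × 0.54 × 0.53 = 0.3205 m³/s
w_4 = (2.50 − 1.88)/2 = 0.31 m; q_4 = 0.99 × 0.43 × 0.31 = 0.1320 m³/s
w_5 = (3.90 − 2.24)/2 = 0.83 m; q_5 = 0.96 × 0.59 × 0.83 = 0.4701 m³/s
w_6 = (3.90 − 2.50)/2 = 0.7 m; q_6 = 0.49 × 0.14 × 0.7 = 0.04802 m³/s
Q = Σ qᵢ = 1.673 m³/s

1.67 m³/s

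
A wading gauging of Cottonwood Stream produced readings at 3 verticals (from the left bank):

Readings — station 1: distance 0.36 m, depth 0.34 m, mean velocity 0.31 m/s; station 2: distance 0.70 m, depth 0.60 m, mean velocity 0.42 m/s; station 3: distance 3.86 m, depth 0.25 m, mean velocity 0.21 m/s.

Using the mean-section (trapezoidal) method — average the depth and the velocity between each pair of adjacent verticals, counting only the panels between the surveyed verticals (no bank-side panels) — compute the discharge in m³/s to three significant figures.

Panel 1-2: Δb = 0.34 m, d̄ = (0.34+0.60)/2 = 0.47, v̄ = (0.31+0.42)/2 = 0.365 → q = 0.34×0.47×0.365 = 0.05833 m³/s
Panel 2-3: Δb = 3.16 m, d̄ = (0.60+0.25)/2 = 0.425, v̄ = (0.42+0.21)/2 = 0.315 → q = 3.16×0.425×0.315 = 0.4230 m³/s
Q = Σ q = 0.4814 m³/s

0.481 m³/s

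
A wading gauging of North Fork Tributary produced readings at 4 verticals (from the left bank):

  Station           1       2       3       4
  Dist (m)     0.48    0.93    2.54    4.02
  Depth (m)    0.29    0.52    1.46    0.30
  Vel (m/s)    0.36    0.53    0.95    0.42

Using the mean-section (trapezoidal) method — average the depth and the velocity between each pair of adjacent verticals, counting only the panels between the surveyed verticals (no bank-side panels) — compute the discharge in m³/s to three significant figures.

2.15 m³/s

Panel 1-2: Δb = 0.45 m, d̄ = (0.29+0.52)/2 = 0.405, v̄ = (0.36+0.53)/2 = 0.445 → q = 0.45×0.405×0.445 = 0.08110 m³/s
Panel 2-3: Δb = 1.61 m, d̄ = (0.52+1.46)/2 = 0.99, v̄ = (0.53+0.95)/2 = 0.74 → q = 1.61×0.99×0.74 = 1.179 m³/s
Panel 3-4: Δb = 1.48 m, d̄ = (1.46+0.30)/2 = 0.88, v̄ = (0.95+0.42)/2 = 0.685 → q = 1.48×0.88×0.685 = 0.8921 m³/s
Q = Σ q = 2.153 m³/s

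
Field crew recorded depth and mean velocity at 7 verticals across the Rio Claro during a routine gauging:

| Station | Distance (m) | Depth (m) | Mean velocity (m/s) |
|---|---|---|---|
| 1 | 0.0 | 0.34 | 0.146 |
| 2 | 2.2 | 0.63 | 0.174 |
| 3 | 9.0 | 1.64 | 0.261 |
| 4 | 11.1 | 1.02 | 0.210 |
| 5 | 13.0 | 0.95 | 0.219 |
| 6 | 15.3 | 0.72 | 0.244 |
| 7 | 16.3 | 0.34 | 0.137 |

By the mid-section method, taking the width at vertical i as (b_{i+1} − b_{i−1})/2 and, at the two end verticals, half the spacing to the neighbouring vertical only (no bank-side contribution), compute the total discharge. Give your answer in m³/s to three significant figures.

3.63 m³/s

w_1 = (2.2 − 0.0)/2 = 1.1 m; q_1 = 0.146 × 0.34 × 1.1 = 0.05460 m³/s
w_2 = (9.0 − 0.0)/2 = 4.5 m; q_2 = 0.174 × 0.63 × 4.5 = 0.4933 m³/s
w_3 = (11.1 − 2.2)/2 = 4.45 m; q_3 = 0.261 × 1.64 × 4.45 = 1.905 m³/s
w_4 = (13.0 − 9.0)/2 = 2 m; q_4 = 0.210 × 1.02 × 2 = 0.4284 m³/s
w_5 = (15.3 − 11.1)/2 = 2.1 m; q_5 = 0.219 × 0.95 × 2.1 = 0.4369 m³/s
w_6 = (16.3 − 13.0)/2 = 1.65 m; q_6 = 0.244 × 0.72 × 1.65 = 0.2899 m³/s
w_7 = (16.3 − 15.3)/2 = 0.5 m; q_7 = 0.137 × 0.34 × 0.5 = 0.02329 m³/s
Q = Σ qᵢ = 3.631 m³/s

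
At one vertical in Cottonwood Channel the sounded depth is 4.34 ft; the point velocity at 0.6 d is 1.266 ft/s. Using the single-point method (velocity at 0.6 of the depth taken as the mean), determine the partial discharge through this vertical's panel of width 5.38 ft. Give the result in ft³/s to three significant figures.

29.6 ft³/s

v̄ = v₀.₆ = 1.266 ft/s
q = v̄ × d × w = 1.266 × 4.34 × 5.38 = 29.56 ft³/s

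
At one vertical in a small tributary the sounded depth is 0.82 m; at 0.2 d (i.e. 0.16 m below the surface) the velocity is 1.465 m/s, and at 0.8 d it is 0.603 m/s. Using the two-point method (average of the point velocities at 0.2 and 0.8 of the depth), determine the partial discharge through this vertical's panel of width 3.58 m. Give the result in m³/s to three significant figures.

3.04 m³/s

v̄ = (1.465 + 0.603) / 2 = 1.034 m/s
q = v̄ × d × w = 1.034 × 0.82 × 3.58 = 3.035 m³/s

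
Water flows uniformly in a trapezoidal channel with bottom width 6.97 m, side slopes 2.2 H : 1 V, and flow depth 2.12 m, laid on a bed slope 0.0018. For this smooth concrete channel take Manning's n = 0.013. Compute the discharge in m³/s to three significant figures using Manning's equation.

A = (b + z·y)·y = (6.97 + 2.2×2.12)×2.12 = 24.66 m²
P = b + 2y√(1+z²) = 6.97 + 2×2.12×√(1+2.2²) = 17.22 m
R = A/P = 24.66/17.22 = 1.433 m
Q = (1/n)·A·R^(2/3)·S^(1/2) = (1/0.013) × 24.66 × 1.433^(2/3) × 0.0018^(1/2) = 102.3 m³/s

102 m³/s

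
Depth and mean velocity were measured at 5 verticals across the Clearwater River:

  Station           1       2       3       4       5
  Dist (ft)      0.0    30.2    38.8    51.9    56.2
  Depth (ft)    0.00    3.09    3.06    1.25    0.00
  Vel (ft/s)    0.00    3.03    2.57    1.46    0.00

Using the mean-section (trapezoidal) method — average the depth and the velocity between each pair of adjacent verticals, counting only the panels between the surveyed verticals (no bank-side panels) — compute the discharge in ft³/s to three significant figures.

204 ft³/s

Panel 1-2: Δb = 30.2 ft, d̄ = (0.00+3.09)/2 = 1.545, v̄ = (0.00+3.03)/2 = 1.515 → q = 30.2×1.545×1.515 = 70.69 ft³/s
Panel 2-3: Δb = 8.6 ft, d̄ = (3.09+3.06)/2 = 3.075, v̄ = (3.03+2.57)/2 = 2.8 → q = 8.6×3.075×2.8 = 74.05 ft³/s
Panel 3-4: Δb = 13.1 ft, d̄ = (3.06+1.25)/2 = 2.155, v̄ = (2.57+1.46)/2 = 2.015 → q = 13.1×2.155×2.015 = 56.88 ft³/s
Panel 4-5: Δb = 4.3 ft, d̄ = (1.25+0.00)/2 = 0.625, v̄ = (1.46+0.00)/2 = 0.73 → q = 4.3×0.625×0.73 = 1.962 ft³/s
Q = Σ q = 203.6 ft³/s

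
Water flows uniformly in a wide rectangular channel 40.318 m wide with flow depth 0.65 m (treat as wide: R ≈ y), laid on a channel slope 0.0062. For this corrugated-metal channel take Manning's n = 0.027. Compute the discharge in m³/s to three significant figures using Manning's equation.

57.3 m³/s

A = b·y = 40.318 × 0.65 = 26.21 m²
Wide channel: R ≈ y = 0.65 m
Q = (1/n)·A·R^(2/3)·S^(1/2) = (1/0.027) × 26.21 × 0.6500^(2/3) × 0.0062^(1/2) = 57.35 m³/s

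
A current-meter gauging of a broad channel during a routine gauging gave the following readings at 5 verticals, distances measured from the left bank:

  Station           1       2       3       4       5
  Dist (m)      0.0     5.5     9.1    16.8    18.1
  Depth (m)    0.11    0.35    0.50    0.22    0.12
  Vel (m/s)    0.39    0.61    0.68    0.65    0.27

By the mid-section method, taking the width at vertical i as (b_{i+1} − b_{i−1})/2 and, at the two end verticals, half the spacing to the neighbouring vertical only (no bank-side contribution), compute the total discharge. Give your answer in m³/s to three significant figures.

w_1 = (5.5 − 0.0)/2 = 2.75 m; q_1 = 0.39 × 0.11 × 2.75 = 0.1180 m³/s
w_2 = (9.1 − 0.0)/2 = 4.55 m; q_2 = 0.61 × 0.35 × 4.55 = 0.9714 m³/s
w_3 = (16.8 − 5.5)/2 = 5.65 m; q_3 = 0.68 × 0.50 × 5.65 = 1.921 m³/s
w_4 = (18.1 − 9.1)/2 = 4.5 m; q_4 = 0.65 × 0.22 × 4.5 = 0.6435 m³/s
w_5 = (18.1 − 16.8)/2 = 0.65 m; q_5 = 0.27 × 0.12 × 0.65 = 0.02106 m³/s
Q = Σ qᵢ = 3.675 m³/s

3.67 m³/s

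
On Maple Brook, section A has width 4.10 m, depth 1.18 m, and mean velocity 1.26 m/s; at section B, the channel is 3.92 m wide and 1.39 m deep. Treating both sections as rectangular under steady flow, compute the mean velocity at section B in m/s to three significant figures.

Q = A₁V₁ = (4.10×1.18) × 1.26 = 6.096 m³/s
A₂ = 3.92 × 1.39 = 5.449 m²
V₂ = Q/A₂ = 6.096/5.449 = 1.119 m/s

1.12 m/s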